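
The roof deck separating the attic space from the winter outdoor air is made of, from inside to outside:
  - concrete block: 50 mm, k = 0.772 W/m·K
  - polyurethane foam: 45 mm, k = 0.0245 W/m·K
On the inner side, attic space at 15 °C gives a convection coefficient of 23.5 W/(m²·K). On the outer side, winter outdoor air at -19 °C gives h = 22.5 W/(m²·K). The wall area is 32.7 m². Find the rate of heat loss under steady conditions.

Q ≈ 559 W

Model the wall as resistances in series:
R_inner film = 1/(h_i·A) = 1/(23.5×32.7) = 0.001301 K/W
R_concrete block = L/(kA) = 0.05/(0.772×32.7) = 0.001981 K/W
R_polyurethane foam = L/(kA) = 0.045/(0.0245×32.7) = 0.05617 K/W
R_outer film = 1/(h_o·A) = 1/(22.5×32.7) = 0.001359 K/W
R_total = 0.06081 K/W
Q = ΔT / R_total = 34 / 0.06081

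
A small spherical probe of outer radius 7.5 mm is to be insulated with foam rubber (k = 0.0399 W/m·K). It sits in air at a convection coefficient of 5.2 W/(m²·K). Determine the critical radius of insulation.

For a sphere r_cr = 2k/h = 2×0.0399/5.2
r_cr = 15.3 mm; since the bare radius (7.5 mm) is below r_cr, adding a thin layer of insulation will *increase* heat loss.

r_cr ≈ 15.3 mm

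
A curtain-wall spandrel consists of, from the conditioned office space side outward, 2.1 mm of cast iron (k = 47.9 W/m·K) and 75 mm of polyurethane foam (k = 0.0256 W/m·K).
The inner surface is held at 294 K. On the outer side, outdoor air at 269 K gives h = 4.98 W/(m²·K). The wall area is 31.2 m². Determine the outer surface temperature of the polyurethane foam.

Using the resistance-network approach (series):
R_cast iron = L/(kA) = 0.0021/(47.9×31.2) = 1.405×10^-6 K/W
R_polyurethane foam = L/(kA) = 0.075/(0.0256×31.2) = 0.0939 K/W
R_outer film = 1/(h_o·A) = 1/(4.98×31.2) = 0.006436 K/W
R_total = 0.1003 K/W;  Q = ΔT/R_total = 25/0.1003 = 249.2 W
T_interface = T_inner − Q·ΣR(inner→interface) = 294 − 249×0.0939

T ≈ 271 K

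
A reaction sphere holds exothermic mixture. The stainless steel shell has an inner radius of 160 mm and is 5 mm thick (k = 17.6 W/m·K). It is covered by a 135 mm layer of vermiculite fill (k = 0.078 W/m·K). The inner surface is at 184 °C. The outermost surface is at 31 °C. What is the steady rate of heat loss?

Q ≈ 55 W

Spherical conduction: R = (1/r_in − 1/r_out)/(4πk) per layer; series-sum.
R_stainless steel shell = (1/0.16 − 1/0.165)/(4π×17.6) = 8.563×10^-4 K/W
R_vermiculite fill = (1/0.165 − 1/0.3)/(4π×0.078) = 2.782 K/W
R_total = 2.783 K/W
Q = ΔT/R_total = 153/2.783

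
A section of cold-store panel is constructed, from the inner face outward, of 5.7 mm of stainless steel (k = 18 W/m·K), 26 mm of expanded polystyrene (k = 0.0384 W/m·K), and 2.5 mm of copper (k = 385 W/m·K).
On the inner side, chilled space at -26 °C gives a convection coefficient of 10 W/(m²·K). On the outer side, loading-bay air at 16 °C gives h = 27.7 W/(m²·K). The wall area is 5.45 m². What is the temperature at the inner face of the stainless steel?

T ≈ -20.8 °C

Using the resistance-network approach (series):
R_inner film = 1/(h_i·A) = 1/(10×5.45) = 0.01835 K/W
R_stainless steel = L/(kA) = 0.0057/(18×5.45) = 5.81×10^-5 K/W
R_expanded polystyrene = L/(kA) = 0.026/(0.0384×5.45) = 0.1242 K/W
R_copper = L/(kA) = 0.0025/(385×5.45) = 1.191×10^-6 K/W
R_outer film = 1/(h_o·A) = 1/(27.7×5.45) = 0.006624 K/W
R_total = 0.1493 K/W;  Q = ΔT/R_total = 42/0.1493 = 281.4 W
T_interface = T_inner + Q·ΣR(inner→interface) = -26 + 281×0.01835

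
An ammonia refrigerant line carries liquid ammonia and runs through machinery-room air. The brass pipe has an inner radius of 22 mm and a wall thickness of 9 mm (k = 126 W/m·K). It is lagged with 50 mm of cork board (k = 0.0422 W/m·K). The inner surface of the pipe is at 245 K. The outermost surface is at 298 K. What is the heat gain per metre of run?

For a radial system each layer contributes R = ln(r_out/r_in)/(2πkL); films add R = 1/(hA).
R_brass pipe wall = ln(31/22)/(2π×126×1) = 4.332×10^-4 K/W
R_cork board = ln(81/31)/(2π×0.0422×1) = 3.622 K/W
R_total = 3.623 K/W
Q = ΔT/R_total = 53/3.623

q′ ≈ 14.6 W/m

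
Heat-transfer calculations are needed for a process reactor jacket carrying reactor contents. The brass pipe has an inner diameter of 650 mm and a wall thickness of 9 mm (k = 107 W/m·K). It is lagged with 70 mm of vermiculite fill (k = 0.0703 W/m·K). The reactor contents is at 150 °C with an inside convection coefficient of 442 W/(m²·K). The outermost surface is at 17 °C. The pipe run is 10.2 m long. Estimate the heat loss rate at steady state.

Q ≈ 3140 W

Treating each annulus and film as a series resistance:
R_inner film = 1/(h_i·2πr₁L) = 1/(442×2π×0.325×10.2) = 1.086×10^-4 K/W
R_brass pipe wall = ln(334/325)/(2π×107×10.2) = 3.983×10^-6 K/W
R_vermiculite fill = ln(404/334)/(2π×0.0703×10.2) = 0.04223 K/W
R_total = 0.04234 K/W
Q = ΔT/R_total = 133/0.04234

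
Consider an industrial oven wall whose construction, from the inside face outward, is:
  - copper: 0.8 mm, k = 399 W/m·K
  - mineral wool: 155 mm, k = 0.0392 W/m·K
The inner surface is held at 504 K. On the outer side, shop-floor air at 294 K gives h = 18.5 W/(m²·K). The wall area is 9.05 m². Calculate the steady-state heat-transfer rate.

Model the wall as resistances in series:
R_copper = L/(kA) = 0.0008/(399×9.05) = 2.215×10^-7 K/W
R_mineral wool = L/(kA) = 0.155/(0.0392×9.05) = 0.4369 K/W
R_outer film = 1/(h_o·A) = 1/(18.5×9.05) = 0.005973 K/W
R_total = 0.4429 K/W
Q = ΔT / R_total = 210 / 0.4429

Q ≈ 474 W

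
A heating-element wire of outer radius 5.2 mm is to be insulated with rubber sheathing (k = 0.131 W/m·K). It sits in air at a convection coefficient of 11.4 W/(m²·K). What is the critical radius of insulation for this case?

For a cylinder r_cr = k/h = 0.131/11.4
r_cr = 11.5 mm; since the bare radius (5.2 mm) is below r_cr, adding a thin layer of insulation will *increase* heat loss.

r_cr ≈ 11.5 mm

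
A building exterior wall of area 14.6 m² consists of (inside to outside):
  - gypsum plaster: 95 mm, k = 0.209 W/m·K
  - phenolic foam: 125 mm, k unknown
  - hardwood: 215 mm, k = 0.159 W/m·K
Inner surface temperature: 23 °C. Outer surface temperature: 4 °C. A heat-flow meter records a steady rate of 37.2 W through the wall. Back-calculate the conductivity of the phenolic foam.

k ≈ 0.0221 W/(m·K)

Using the resistance-network approach (series):
R_gypsum plaster = L/(kA) = 0.095/(0.209×14.6) = 0.03113 K/W
R_hardwood = L/(kA) = 0.215/(0.159×14.6) = 0.09262 K/W
Sum of known resistances R_other = 0.1237 K/W
Total R = ΔT/Q = 19/37.2 = 0.5108 K/W
R_phenolic foam = R_total − R_other = 0.387 K/W
k = L/(R·A) = 0.125/(0.387×14.6)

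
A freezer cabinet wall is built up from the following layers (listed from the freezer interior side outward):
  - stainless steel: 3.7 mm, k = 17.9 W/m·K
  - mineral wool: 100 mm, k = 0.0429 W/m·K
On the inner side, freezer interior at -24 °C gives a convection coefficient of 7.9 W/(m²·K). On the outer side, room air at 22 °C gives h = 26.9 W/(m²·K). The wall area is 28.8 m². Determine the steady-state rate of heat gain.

Q ≈ 531 W

Model the wall as resistances in series:
R_inner film = 1/(h_i·A) = 1/(7.9×28.8) = 0.004395 K/W
R_stainless steel = L/(kA) = 0.0037/(17.9×28.8) = 7.177×10^-6 K/W
R_mineral wool = L/(kA) = 0.1/(0.0429×28.8) = 0.08094 K/W
R_outer film = 1/(h_o·A) = 1/(26.9×28.8) = 0.001291 K/W
R_total = 0.08663 K/W
Q = ΔT / R_total = 46 / 0.08663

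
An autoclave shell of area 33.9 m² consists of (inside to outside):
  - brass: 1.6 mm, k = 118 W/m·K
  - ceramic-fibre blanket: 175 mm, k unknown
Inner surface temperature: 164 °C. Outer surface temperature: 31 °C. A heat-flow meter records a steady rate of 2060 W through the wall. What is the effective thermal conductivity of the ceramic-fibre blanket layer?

k ≈ 0.08 W/(m·K)

Using the resistance-network approach (series):
R_brass = L/(kA) = 0.0016/(118×33.9) = 4×10^-7 K/W
Sum of known resistances R_other = 4×10^-7 K/W
Total R = ΔT/Q = 133/2060 = 0.06456 K/W
R_ceramic-fibre blanket = R_total − R_other = 0.06456 K/W
k = L/(R·A) = 0.175/(0.06456×33.9)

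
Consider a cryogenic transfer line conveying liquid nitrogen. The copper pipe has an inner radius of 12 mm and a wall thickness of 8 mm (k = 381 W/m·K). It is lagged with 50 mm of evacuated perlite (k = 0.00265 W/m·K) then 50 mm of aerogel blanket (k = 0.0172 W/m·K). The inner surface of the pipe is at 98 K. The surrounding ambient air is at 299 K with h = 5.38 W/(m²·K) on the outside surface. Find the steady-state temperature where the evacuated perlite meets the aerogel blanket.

T ≈ 286 K

Per-layer cylindrical resistances, series-summed:
R_copper pipe wall = ln(20/12)/(2π×381×1) = 2.134×10^-4 K/W
R_evacuated perlite = ln(70/20)/(2π×0.00265×1) = 75.24 K/W
R_aerogel blanket = ln(120/70)/(2π×0.0172×1) = 4.987 K/W
R_outer film = 1/(h_o·2πr_oL) = 1/(5.38×2π×0.12×1) = 0.2465 K/W
R_total = 80.47 K/W
Q = ΔT/R_total = 201/80.47
Q = 2.5 W/m
T_interface = T_inner + Q·ΣR(inner→interface) = 98 + 2.5×75.24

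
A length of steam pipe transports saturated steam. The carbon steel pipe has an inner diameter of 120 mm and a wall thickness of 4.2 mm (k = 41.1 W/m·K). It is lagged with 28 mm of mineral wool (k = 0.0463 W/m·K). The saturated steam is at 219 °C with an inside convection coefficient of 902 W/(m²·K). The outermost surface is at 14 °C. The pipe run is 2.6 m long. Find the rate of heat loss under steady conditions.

Per-layer cylindrical resistances, series-summed:
R_inner film = 1/(h_i·2πr₁L) = 1/(902×2π×0.06×2.6) = 0.001131 K/W
R_carbon steel pipe wall = ln(64.2/60)/(2π×41.1×2.6) = 1.008×10^-4 K/W
R_mineral wool = ln(92.2/64.2)/(2π×0.0463×2.6) = 0.4785 K/W
R_total = 0.4798 K/W
Q = ΔT/R_total = 205/0.4798

Q ≈ 427 W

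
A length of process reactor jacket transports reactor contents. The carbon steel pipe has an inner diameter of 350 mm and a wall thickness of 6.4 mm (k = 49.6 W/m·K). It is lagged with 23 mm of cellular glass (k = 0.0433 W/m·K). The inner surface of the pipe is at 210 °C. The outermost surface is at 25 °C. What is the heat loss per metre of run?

Radial resistances (cylindrical: R_cond = ln(r_o/r_i)/(2πkL), R_conv = 1/(h·2πrL)):
R_carbon steel pipe wall = ln(181.4/175)/(2π×49.6×1) = 1.153×10^-4 K/W
R_cellular glass = ln(204.4/181.4)/(2π×0.0433×1) = 0.4388 K/W
R_total = 0.4389 K/W
Q = ΔT/R_total = 185/0.4389

q′ ≈ 422 W/m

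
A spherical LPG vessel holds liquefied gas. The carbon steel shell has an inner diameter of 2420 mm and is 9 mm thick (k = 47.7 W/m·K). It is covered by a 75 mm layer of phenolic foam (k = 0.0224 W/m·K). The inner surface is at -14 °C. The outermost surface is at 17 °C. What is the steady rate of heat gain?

Q ≈ 184 W

Spherical conduction: R = (1/r_in − 1/r_out)/(4πk) per layer; series-sum.
R_carbon steel shell = (1/1.21 − 1/1.219)/(4π×47.7) = 1.018×10^-5 K/W
R_phenolic foam = (1/1.219 − 1/1.294)/(4π×0.0224) = 0.1689 K/W
R_total = 0.1689 K/W
Q = ΔT/R_total = 31/0.1689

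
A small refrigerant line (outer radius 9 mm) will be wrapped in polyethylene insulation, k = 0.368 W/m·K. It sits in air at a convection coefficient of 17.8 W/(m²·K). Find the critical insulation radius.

r_cr ≈ 20.7 mm

For a cylinder r_cr = k/h = 0.368/17.8
r_cr = 20.7 mm; since the bare radius (9 mm) is below r_cr, adding a thin layer of insulation will *increase* heat loss.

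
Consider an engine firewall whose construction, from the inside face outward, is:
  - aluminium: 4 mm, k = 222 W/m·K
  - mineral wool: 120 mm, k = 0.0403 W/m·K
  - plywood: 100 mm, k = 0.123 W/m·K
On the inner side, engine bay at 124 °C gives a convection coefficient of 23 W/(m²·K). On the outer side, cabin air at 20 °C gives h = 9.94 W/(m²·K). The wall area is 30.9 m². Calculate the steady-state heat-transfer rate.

Model the wall as resistances in series:
R_inner film = 1/(h_i·A) = 1/(23×30.9) = 0.001407 K/W
R_aluminium = L/(kA) = 0.004/(222×30.9) = 5.831×10^-7 K/W
R_mineral wool = L/(kA) = 0.12/(0.0403×30.9) = 0.09636 K/W
R_plywood = L/(kA) = 0.1/(0.123×30.9) = 0.02631 K/W
R_outer film = 1/(h_o·A) = 1/(9.94×30.9) = 0.003256 K/W
R_total = 0.1273 K/W
Q = ΔT / R_total = 104 / 0.1273

Q ≈ 817 W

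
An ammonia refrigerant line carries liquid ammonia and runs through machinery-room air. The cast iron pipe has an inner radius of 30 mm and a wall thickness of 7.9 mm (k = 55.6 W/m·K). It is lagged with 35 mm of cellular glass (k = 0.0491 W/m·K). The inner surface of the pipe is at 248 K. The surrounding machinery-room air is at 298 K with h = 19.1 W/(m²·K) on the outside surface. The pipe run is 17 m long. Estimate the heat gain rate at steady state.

Q ≈ 380 W

Per-layer cylindrical resistances, series-summed:
R_cast iron pipe wall = ln(37.9/30)/(2π×55.6×17) = 3.936×10^-5 K/W
R_cellular glass = ln(72.9/37.9)/(2π×0.0491×17) = 0.1247 K/W
R_outer film = 1/(h_o·2πr_oL) = 1/(19.1×2π×0.0729×17) = 0.006724 K/W
R_total = 0.1315 K/W
Q = ΔT/R_total = 50/0.1315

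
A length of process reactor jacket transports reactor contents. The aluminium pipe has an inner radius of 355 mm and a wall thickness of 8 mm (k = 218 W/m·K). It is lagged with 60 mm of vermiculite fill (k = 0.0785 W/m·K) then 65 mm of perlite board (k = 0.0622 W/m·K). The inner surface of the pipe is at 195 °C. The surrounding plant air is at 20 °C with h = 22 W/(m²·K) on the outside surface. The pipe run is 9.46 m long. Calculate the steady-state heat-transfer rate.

Cylindrical conduction, so R = ln(r₂/r₁)/(2πkL) per layer, in series:
R_aluminium pipe wall = ln(363/355)/(2π×218×9.46) = 1.72×10^-6 K/W
R_vermiculite fill = ln(423/363)/(2π×0.0785×9.46) = 0.03278 K/W
R_perlite board = ln(488/423)/(2π×0.0622×9.46) = 0.03866 K/W
R_outer film = 1/(h_o·2πr_oL) = 1/(22×2π×0.488×9.46) = 0.001567 K/W
R_total = 0.07302 K/W
Q = ΔT/R_total = 175/0.07302

Q ≈ 2400 W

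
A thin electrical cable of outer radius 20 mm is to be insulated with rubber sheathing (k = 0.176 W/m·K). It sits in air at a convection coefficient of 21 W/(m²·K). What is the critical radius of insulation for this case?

r_cr ≈ 8.38 mm

For a cylinder r_cr = k/h = 0.176/21
r_cr = 8.38 mm; since the bare radius (20 mm) is above r_cr, any added insulation will reduce heat loss.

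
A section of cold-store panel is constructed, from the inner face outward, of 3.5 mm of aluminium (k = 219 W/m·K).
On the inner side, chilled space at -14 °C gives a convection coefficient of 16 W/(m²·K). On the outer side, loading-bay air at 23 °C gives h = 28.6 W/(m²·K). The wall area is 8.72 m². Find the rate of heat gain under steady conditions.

Q ≈ 3310 W

Treating each layer as a thermal resistance in series:
R_inner film = 1/(h_i·A) = 1/(16×8.72) = 0.007167 K/W
R_aluminium = L/(kA) = 0.0035/(219×8.72) = 1.833×10^-6 K/W
R_outer film = 1/(h_o·A) = 1/(28.6×8.72) = 0.00401 K/W
R_total = 0.01118 K/W
Q = ΔT / R_total = 37 / 0.01118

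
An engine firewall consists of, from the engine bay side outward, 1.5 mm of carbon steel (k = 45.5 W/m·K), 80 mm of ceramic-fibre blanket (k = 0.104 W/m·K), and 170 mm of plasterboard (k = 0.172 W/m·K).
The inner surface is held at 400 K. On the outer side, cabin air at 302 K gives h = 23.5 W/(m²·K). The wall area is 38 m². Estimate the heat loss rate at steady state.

Q ≈ 2070 W

Treating each layer as a thermal resistance in series:
R_carbon steel = L/(kA) = 0.0015/(45.5×38) = 8.676×10^-7 K/W
R_ceramic-fibre blanket = L/(kA) = 0.08/(0.104×38) = 0.02024 K/W
R_plasterboard = L/(kA) = 0.17/(0.172×38) = 0.02601 K/W
R_outer film = 1/(h_o·A) = 1/(23.5×38) = 0.00112 K/W
R_total = 0.04737 K/W
Q = ΔT / R_total = 98 / 0.04737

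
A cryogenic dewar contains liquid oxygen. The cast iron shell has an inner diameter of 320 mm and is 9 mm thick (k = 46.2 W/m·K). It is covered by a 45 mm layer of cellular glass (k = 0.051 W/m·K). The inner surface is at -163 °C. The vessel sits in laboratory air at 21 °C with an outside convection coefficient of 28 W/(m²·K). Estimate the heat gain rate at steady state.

For a spherical shell R = (1/r₁ − 1/r₂)/(4πk); film R = 1/(h·4πr²). In series:
R_cast iron shell = (1/0.16 − 1/0.169)/(4π×46.2) = 5.733×10^-4 K/W
R_cellular glass = (1/0.169 − 1/0.214)/(4π×0.051) = 1.941 K/W
R_outer film = 1/(h·4πr_o²) = 1/(28×4π×0.214²) = 0.06206 K/W
R_total = 2.004 K/W
Q = ΔT/R_total = 184/2.004

Q ≈ 91.8 W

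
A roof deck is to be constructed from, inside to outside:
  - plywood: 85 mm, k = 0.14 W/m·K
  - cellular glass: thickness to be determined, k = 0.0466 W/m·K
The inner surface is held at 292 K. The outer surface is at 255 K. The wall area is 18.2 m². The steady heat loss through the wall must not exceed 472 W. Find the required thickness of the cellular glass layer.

L ≈ 38.2 mm

Model the wall as resistances in series:
R_plywood = L/(kA) = 0.085/(0.14×18.2) = 0.03336 K/W
Sum of the known resistances R_other = 0.03336 K/W
Required total resistance R_tot = ΔT/Q_allow = 37/472 = 0.07839 K/W
R_cellular glass = R_tot − R_other = 0.04503 K/W
L = R·k·A = 0.04503×0.0466×18.2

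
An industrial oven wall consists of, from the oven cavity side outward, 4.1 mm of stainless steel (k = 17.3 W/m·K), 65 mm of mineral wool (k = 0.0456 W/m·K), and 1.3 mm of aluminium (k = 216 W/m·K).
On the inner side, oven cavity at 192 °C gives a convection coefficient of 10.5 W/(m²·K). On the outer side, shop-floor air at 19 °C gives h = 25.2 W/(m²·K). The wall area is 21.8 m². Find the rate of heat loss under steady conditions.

Q ≈ 2420 W

Using the resistance-network approach (series):
R_inner film = 1/(h_i·A) = 1/(10.5×21.8) = 0.004369 K/W
R_stainless steel = L/(kA) = 0.0041/(17.3×21.8) = 1.087×10^-5 K/W
R_mineral wool = L/(kA) = 0.065/(0.0456×21.8) = 0.06539 K/W
R_aluminium = L/(kA) = 0.0013/(216×21.8) = 2.761×10^-7 K/W
R_outer film = 1/(h_o·A) = 1/(25.2×21.8) = 0.00182 K/W
R_total = 0.07159 K/W
Q = ΔT / R_total = 173 / 0.07159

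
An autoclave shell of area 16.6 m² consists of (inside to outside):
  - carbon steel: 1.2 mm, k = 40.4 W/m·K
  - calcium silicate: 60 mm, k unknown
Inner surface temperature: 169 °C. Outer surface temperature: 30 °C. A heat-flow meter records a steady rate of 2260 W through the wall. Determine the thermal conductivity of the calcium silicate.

k ≈ 0.0588 W/(m·K)

Model the wall as resistances in series:
R_carbon steel = L/(kA) = 0.0012/(40.4×16.6) = 1.789×10^-6 K/W
Sum of known resistances R_other = 1.789×10^-6 K/W
Total R = ΔT/Q = 139/2260 = 0.0615 K/W
R_calcium silicate = R_total − R_other = 0.0615 K/W
k = L/(R·A) = 0.06/(0.0615×16.6)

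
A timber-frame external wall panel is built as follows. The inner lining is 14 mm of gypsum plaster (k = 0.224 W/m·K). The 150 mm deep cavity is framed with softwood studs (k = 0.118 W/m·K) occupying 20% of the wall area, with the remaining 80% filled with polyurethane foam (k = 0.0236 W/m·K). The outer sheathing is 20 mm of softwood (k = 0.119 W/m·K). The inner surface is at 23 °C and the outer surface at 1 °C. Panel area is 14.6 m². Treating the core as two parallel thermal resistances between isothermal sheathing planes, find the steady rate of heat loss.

Sheathing layers in series; stud and cavity paths in parallel between them.
R_inner = 0.014/(0.224×14.6) = 0.004281 K/W
R_stud  = 0.15/(0.118×0.2×14.6) = 0.4353 K/W
R_cav   = 0.15/(0.0236×0.8×14.6) = 0.5442 K/W
1/R_core = 1/R_stud + 1/R_cav → R_core = 0.2419 K/W
R_outer = 0.02/(0.119×14.6) = 0.01151 K/W
R_total = 0.2576 K/W
Q = ΔT/R_total = 22/0.2576

Q ≈ 85.4 W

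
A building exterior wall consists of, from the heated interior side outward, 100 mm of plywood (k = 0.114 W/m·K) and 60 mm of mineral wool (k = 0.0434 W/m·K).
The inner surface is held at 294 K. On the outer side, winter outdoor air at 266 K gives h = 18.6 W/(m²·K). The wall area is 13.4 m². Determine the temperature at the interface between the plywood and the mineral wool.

Series thermal resistances:
R_plywood = L/(kA) = 0.1/(0.114×13.4) = 0.06546 K/W
R_mineral wool = L/(kA) = 0.06/(0.0434×13.4) = 0.1032 K/W
R_outer film = 1/(h_o·A) = 1/(18.6×13.4) = 0.004012 K/W
R_total = 0.1726 K/W;  Q = ΔT/R_total = 28/0.1726 = 162.2 W
T_interface = T_inner − Q·ΣR(inner→interface) = 294 − 162×0.06546

T ≈ 283 K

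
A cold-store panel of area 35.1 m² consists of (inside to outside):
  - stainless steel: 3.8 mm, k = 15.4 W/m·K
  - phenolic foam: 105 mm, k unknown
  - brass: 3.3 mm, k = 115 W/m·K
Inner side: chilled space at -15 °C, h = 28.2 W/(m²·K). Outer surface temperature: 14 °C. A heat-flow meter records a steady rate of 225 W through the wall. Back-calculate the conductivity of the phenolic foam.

Using the resistance-network approach (series):
R_inner film = 1/(h_i·A) = 1/(28.2×35.1) = 0.00101 K/W
R_stainless steel = L/(kA) = 0.0038/(15.4×35.1) = 7.03×10^-6 K/W
R_brass = L/(kA) = 0.0033/(115×35.1) = 8.175×10^-7 K/W
Sum of known resistances R_other = 0.001018 K/W
Total R = ΔT/Q = 29/225 = 0.1289 K/W
R_phenolic foam = R_total − R_other = 0.1279 K/W
k = L/(R·A) = 0.105/(0.1279×35.1)

k ≈ 0.0234 W/(m·K)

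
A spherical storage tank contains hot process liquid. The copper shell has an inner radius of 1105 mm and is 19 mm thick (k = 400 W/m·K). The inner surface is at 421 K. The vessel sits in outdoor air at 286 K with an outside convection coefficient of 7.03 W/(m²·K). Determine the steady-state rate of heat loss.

Q ≈ 15100 W

For a spherical shell R = (1/r₁ − 1/r₂)/(4πk); film R = 1/(h·4πr²). In series:
R_copper shell = (1/1.105 − 1/1.124)/(4π×400) = 3.043×10^-6 K/W
R_outer film = 1/(h·4πr_o²) = 1/(7.03×4π×1.124²) = 0.00896 K/W
R_total = 0.008963 K/W
Q = ΔT/R_total = 135/0.008963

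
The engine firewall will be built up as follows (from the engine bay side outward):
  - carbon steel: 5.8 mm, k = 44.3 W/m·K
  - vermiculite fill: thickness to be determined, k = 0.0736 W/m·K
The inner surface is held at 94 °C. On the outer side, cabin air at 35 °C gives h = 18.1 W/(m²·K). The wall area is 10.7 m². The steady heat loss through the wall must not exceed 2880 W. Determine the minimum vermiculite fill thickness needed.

Series thermal resistances:
R_carbon steel = L/(kA) = 0.0058/(44.3×10.7) = 1.224×10^-5 K/W
R_outer film = 1/(h_o·A) = 1/(18.1×10.7) = 0.005163 K/W
Sum of the known resistances R_other = 0.005176 K/W
Required total resistance R_tot = ΔT/Q_allow = 59/2880 = 0.02049 K/W
R_vermiculite fill = R_tot − R_other = 0.01531 K/W
L = R·k·A = 0.01531×0.0736×10.7

L ≈ 12.1 mm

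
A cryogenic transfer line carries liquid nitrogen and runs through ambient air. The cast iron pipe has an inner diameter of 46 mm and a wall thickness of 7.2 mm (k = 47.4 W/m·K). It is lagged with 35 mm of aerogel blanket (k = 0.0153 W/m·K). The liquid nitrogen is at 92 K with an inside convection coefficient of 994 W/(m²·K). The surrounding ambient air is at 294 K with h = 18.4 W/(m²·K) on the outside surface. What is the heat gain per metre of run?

For a radial system each layer contributes R = ln(r_out/r_in)/(2πkL); films add R = 1/(hA).
R_inner film = 1/(h_i·2πr₁L) = 1/(994×2π×0.023×1) = 0.006962 K/W
R_cast iron pipe wall = ln(30.2/23)/(2π×47.4×1) = 9.145×10^-4 K/W
R_aerogel blanket = ln(65.2/30.2)/(2π×0.0153×1) = 8.006 K/W
R_outer film = 1/(h_o·2πr_oL) = 1/(18.4×2π×0.0652×1) = 0.1327 K/W
R_total = 8.146 K/W
Q = ΔT/R_total = 202/8.146

q′ ≈ 24.8 W/m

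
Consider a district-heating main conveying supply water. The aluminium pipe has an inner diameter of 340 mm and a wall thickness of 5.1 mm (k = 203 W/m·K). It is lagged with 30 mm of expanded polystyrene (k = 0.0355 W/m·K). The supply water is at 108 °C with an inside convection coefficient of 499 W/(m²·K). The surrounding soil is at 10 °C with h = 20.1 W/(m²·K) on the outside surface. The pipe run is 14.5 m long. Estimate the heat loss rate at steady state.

Cylindrical conduction, so R = ln(r₂/r₁)/(2πkL) per layer, in series:
R_inner film = 1/(h_i·2πr₁L) = 1/(499×2π×0.17×14.5) = 1.294×10^-4 K/W
R_aluminium pipe wall = ln(175.1/170)/(2π×203×14.5) = 1.598×10^-6 K/W
R_expanded polystyrene = ln(205.1/175.1)/(2π×0.0355×14.5) = 0.0489 K/W
R_outer film = 1/(h_o·2πr_oL) = 1/(20.1×2π×0.2051×14.5) = 0.002663 K/W
R_total = 0.05169 K/W
Q = ΔT/R_total = 98/0.05169

Q ≈ 1900 W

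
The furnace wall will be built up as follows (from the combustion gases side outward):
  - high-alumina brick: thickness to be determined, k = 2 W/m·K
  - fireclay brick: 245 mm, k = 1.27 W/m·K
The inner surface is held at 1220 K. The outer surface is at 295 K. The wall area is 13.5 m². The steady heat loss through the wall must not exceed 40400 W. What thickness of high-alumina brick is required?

L ≈ 232 mm

Series thermal resistances:
R_fireclay brick = L/(kA) = 0.245/(1.27×13.5) = 0.01429 K/W
Sum of the known resistances R_other = 0.01429 K/W
Required total resistance R_tot = ΔT/Q_allow = 925/40400 = 0.0229 K/W
R_high-alumina brick = R_tot − R_other = 0.008606 K/W
L = R·k·A = 0.008606×2×13.5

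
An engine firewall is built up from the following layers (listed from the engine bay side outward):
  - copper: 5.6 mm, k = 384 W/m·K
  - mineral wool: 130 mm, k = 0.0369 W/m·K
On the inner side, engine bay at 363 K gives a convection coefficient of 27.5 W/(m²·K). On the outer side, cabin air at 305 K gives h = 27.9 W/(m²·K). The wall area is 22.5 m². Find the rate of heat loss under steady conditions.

Thermal resistances in series:
R_inner film = 1/(h_i·A) = 1/(27.5×22.5) = 0.001616 K/W
R_copper = L/(kA) = 0.0056/(384×22.5) = 6.481×10^-7 K/W
R_mineral wool = L/(kA) = 0.13/(0.0369×22.5) = 0.1566 K/W
R_outer film = 1/(h_o·A) = 1/(27.9×22.5) = 0.001593 K/W
R_total = 0.1598 K/W
Q = ΔT / R_total = 58 / 0.1598

Q ≈ 363 W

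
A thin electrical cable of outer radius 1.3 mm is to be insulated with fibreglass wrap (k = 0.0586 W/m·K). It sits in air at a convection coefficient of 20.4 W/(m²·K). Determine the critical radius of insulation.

For a cylinder r_cr = k/h = 0.0586/20.4
r_cr = 2.87 mm; since the bare radius (1.3 mm) is below r_cr, adding a thin layer of insulation will *increase* heat loss.

r_cr ≈ 2.87 mm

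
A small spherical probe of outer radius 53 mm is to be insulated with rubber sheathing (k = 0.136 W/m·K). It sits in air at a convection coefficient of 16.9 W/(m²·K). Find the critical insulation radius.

r_cr ≈ 16.1 mm

For a sphere r_cr = 2k/h = 2×0.136/16.9
r_cr = 16.1 mm; since the bare radius (53 mm) is above r_cr, any added insulation will reduce heat loss.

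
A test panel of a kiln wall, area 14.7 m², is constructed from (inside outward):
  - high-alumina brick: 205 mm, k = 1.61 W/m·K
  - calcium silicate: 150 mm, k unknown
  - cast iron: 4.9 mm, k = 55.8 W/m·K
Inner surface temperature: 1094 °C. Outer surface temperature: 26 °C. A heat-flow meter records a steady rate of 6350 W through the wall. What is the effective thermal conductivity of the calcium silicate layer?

Thermal resistances in series:
R_high-alumina brick = L/(kA) = 0.205/(1.61×14.7) = 0.008662 K/W
R_cast iron = L/(kA) = 0.0049/(55.8×14.7) = 5.974×10^-6 K/W
Sum of known resistances R_other = 0.008668 K/W
Total R = ΔT/Q = 1068/6350 = 0.1682 K/W
R_calcium silicate = R_total − R_other = 0.1595 K/W
k = L/(R·A) = 0.15/(0.1595×14.7)

k ≈ 0.064 W/(m·K)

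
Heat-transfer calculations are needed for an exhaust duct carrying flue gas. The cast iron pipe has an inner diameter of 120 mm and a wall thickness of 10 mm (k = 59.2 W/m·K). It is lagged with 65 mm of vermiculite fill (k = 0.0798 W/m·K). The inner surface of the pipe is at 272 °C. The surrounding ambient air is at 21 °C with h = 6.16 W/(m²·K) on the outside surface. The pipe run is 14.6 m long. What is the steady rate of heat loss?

Radial resistances (cylindrical: R_cond = ln(r_o/r_i)/(2πkL), R_conv = 1/(h·2πrL)):
R_cast iron pipe wall = ln(70/60)/(2π×59.2×14.6) = 2.839×10^-5 K/W
R_vermiculite fill = ln(135/70)/(2π×0.0798×14.6) = 0.08972 K/W
R_outer film = 1/(h_o·2πr_oL) = 1/(6.16×2π×0.135×14.6) = 0.01311 K/W
R_total = 0.1029 K/W
Q = ΔT/R_total = 251/0.1029

Q ≈ 2440 W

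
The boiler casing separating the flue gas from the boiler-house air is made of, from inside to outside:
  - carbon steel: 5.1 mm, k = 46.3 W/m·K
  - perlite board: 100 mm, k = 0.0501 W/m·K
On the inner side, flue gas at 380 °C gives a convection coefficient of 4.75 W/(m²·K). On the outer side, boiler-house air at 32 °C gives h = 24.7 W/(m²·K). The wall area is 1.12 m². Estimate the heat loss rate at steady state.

Series thermal resistances:
R_inner film = 1/(h_i·A) = 1/(4.75×1.12) = 0.188 K/W
R_carbon steel = L/(kA) = 0.0051/(46.3×1.12) = 9.835×10^-5 K/W
R_perlite board = L/(kA) = 0.1/(0.0501×1.12) = 1.782 K/W
R_outer film = 1/(h_o·A) = 1/(24.7×1.12) = 0.03615 K/W
R_total = 2.006 K/W
Q = ΔT / R_total = 348 / 2.006

Q ≈ 173 W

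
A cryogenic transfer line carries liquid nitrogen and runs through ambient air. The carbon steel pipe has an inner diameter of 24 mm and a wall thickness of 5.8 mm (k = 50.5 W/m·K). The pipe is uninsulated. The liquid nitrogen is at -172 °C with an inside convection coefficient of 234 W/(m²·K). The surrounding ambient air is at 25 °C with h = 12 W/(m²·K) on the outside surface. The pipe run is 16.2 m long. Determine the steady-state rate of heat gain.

Cylindrical conduction, so R = ln(r₂/r₁)/(2πkL) per layer, in series:
R_inner film = 1/(h_i·2πr₁L) = 1/(234×2π×0.012×16.2) = 0.003499 K/W
R_carbon steel pipe wall = ln(17.8/12)/(2π×50.5×16.2) = 7.671×10^-5 K/W
R_outer film = 1/(h_o·2πr_oL) = 1/(12×2π×0.0178×16.2) = 0.04599 K/W
R_total = 0.04957 K/W
Q = ΔT/R_total = 197/0.04957

Q ≈ 3970 W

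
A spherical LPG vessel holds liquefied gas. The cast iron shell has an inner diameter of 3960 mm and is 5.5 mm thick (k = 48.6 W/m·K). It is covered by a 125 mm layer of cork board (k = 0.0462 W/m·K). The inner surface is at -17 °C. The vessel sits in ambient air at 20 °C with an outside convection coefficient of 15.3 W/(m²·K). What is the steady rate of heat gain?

Spherical conduction: R = (1/r_in − 1/r_out)/(4πk) per layer; series-sum.
R_cast iron shell = (1/1.98 − 1/1.9855)/(4π×48.6) = 2.291×10^-6 K/W
R_cork board = (1/1.9855 − 1/2.1105)/(4π×0.0462) = 0.05138 K/W
R_outer film = 1/(h·4πr_o²) = 1/(15.3×4π×2.1105²) = 0.001168 K/W
R_total = 0.05255 K/W
Q = ΔT/R_total = 37/0.05255

Q ≈ 704 W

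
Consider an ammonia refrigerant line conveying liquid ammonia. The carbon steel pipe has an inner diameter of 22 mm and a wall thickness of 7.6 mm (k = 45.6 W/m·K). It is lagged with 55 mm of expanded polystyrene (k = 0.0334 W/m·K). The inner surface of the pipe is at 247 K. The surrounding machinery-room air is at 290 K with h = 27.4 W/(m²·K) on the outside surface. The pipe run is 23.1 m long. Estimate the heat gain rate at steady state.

For a radial system each layer contributes R = ln(r_out/r_in)/(2πkL); films add R = 1/(hA).
R_carbon steel pipe wall = ln(18.6/11)/(2π×45.6×23.1) = 7.936×10^-5 K/W
R_expanded polystyrene = ln(73.6/18.6)/(2π×0.0334×23.1) = 0.2837 K/W
R_outer film = 1/(h_o·2πr_oL) = 1/(27.4×2π×0.0736×23.1) = 0.003416 K/W
R_total = 0.2872 K/W
Q = ΔT/R_total = 43/0.2872

Q ≈ 150 W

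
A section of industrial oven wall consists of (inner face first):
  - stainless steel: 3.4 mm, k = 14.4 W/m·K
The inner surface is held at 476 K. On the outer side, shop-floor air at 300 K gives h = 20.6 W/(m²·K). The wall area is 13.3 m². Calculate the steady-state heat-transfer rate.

Using the resistance-network approach (series):
R_stainless steel = L/(kA) = 0.0034/(14.4×13.3) = 1.775×10^-5 K/W
R_outer film = 1/(h_o·A) = 1/(20.6×13.3) = 0.00365 K/W
R_total = 0.003668 K/W
Q = ΔT / R_total = 176 / 0.003668

Q ≈ 48000 W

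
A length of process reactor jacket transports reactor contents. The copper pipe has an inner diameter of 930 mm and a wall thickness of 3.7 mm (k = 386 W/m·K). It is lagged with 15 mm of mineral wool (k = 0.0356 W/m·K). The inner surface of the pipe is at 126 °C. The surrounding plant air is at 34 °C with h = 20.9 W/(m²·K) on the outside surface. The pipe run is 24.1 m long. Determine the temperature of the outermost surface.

For a radial system each layer contributes R = ln(r_out/r_in)/(2πkL); films add R = 1/(hA).
R_copper pipe wall = ln(468.7/465)/(2π×386×24.1) = 1.356×10^-7 K/W
R_mineral wool = ln(483.7/468.7)/(2π×0.0356×24.1) = 0.005844 K/W
R_outer film = 1/(h_o·2πr_oL) = 1/(20.9×2π×0.4837×24.1) = 6.533×10^-4 K/W
R_total = 0.006497 K/W
Q = ΔT/R_total = 92/0.006497
Q = 14200 W
T_interface = T_inner − Q·ΣR(inner→interface) = 126 − 14200×0.005844

T ≈ 43.3 °C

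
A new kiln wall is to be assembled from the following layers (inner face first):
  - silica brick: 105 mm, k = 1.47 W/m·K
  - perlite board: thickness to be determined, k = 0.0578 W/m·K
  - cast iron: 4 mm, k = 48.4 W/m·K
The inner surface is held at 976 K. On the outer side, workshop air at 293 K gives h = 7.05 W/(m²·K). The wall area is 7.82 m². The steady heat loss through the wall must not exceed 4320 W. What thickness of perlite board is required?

L ≈ 59.1 mm

Using the resistance-network approach (series):
R_silica brick = L/(kA) = 0.105/(1.47×7.82) = 0.009134 K/W
R_cast iron = L/(kA) = 0.004/(48.4×7.82) = 1.057×10^-5 K/W
R_outer film = 1/(h_o·A) = 1/(7.05×7.82) = 0.01814 K/W
Sum of the known resistances R_other = 0.02728 K/W
Required total resistance R_tot = ΔT/Q_allow = 683/4320 = 0.1581 K/W
R_perlite board = R_tot − R_other = 0.1308 K/W
L = R·k·A = 0.1308×0.0578×7.82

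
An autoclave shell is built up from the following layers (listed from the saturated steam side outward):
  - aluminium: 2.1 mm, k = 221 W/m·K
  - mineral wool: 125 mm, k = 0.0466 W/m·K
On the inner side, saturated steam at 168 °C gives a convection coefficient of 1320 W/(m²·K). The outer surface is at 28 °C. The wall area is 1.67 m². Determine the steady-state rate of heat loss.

Q ≈ 87.1 W

Using the resistance-network approach (series):
R_inner film = 1/(h_i·A) = 1/(1320×1.67) = 4.536×10^-4 K/W
R_aluminium = L/(kA) = 0.0021/(221×1.67) = 5.69×10^-6 K/W
R_mineral wool = L/(kA) = 0.125/(0.0466×1.67) = 1.606 K/W
R_total = 1.607 K/W
Q = ΔT / R_total = 140 / 1.607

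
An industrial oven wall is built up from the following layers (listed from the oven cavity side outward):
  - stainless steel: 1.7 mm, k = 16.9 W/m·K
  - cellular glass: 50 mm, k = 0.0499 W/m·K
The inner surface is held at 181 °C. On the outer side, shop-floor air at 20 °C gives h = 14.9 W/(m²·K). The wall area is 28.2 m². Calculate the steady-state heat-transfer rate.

Using the resistance-network approach (series):
R_stainless steel = L/(kA) = 0.0017/(16.9×28.2) = 3.567×10^-6 K/W
R_cellular glass = L/(kA) = 0.05/(0.0499×28.2) = 0.03553 K/W
R_outer film = 1/(h_o·A) = 1/(14.9×28.2) = 0.00238 K/W
R_total = 0.03792 K/W
Q = ΔT / R_total = 161 / 0.03792

Q ≈ 4250 W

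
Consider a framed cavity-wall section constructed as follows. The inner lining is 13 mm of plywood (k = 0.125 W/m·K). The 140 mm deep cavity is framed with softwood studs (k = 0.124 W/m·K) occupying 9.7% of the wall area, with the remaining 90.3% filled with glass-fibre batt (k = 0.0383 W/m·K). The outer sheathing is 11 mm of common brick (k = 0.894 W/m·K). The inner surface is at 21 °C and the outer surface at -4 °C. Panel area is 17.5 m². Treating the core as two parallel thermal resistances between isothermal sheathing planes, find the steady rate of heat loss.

Sheathing layers in series; stud and cavity paths in parallel between them.
R_inner = 0.013/(0.125×17.5) = 0.005943 K/W
R_stud  = 0.14/(0.124×0.097×17.5) = 0.6651 K/W
R_cav   = 0.14/(0.0383×0.903×17.5) = 0.2313 K/W
1/R_core = 1/R_stud + 1/R_cav → R_core = 0.1716 K/W
R_outer = 0.011/(0.894×17.5) = 7.031×10^-4 K/W
R_total = 0.1783 K/W
Q = ΔT/R_total = 25/0.1783

Q ≈ 140 W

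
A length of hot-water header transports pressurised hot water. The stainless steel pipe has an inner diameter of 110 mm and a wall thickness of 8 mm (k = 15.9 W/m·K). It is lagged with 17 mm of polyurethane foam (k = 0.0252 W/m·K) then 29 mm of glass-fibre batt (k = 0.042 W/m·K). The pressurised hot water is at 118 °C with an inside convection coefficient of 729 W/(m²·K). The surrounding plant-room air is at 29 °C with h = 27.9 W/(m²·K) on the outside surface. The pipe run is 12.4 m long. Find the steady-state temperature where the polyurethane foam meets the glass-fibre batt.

T ≈ 68.8 °C

Radial resistances (cylindrical: R_cond = ln(r_o/r_i)/(2πkL), R_conv = 1/(h·2πrL)):
R_inner film = 1/(h_i·2πr₁L) = 1/(729×2π×0.055×12.4) = 3.201×10^-4 K/W
R_stainless steel pipe wall = ln(63/55)/(2π×15.9×12.4) = 1.096×10^-4 K/W
R_polyurethane foam = ln(80/63)/(2π×0.0252×12.4) = 0.1217 K/W
R_glass-fibre batt = ln(109/80)/(2π×0.042×12.4) = 0.09453 K/W
R_outer film = 1/(h_o·2πr_oL) = 1/(27.9×2π×0.109×12.4) = 0.004221 K/W
R_total = 0.2209 K/W
Q = ΔT/R_total = 89/0.2209
Q = 403 W
T_interface = T_inner − Q·ΣR(inner→interface) = 118 − 403×0.1221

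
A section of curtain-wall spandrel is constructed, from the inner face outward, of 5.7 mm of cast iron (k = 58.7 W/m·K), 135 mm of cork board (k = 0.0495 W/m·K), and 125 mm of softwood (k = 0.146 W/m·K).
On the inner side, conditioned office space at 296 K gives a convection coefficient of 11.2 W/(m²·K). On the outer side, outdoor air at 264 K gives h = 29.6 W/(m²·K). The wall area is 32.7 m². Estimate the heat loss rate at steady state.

Q ≈ 282 W

Using the resistance-network approach (series):
R_inner film = 1/(h_i·A) = 1/(11.2×32.7) = 0.00273 K/W
R_cast iron = L/(kA) = 0.0057/(58.7×32.7) = 2.97×10^-6 K/W
R_cork board = L/(kA) = 0.135/(0.0495×32.7) = 0.0834 K/W
R_softwood = L/(kA) = 0.125/(0.146×32.7) = 0.02618 K/W
R_outer film = 1/(h_o·A) = 1/(29.6×32.7) = 0.001033 K/W
R_total = 0.1134 K/W
Q = ΔT / R_total = 32 / 0.1134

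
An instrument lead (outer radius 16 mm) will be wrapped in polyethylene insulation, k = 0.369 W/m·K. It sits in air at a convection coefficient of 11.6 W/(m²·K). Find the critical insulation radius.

r_cr ≈ 31.8 mm

For a cylinder r_cr = k/h = 0.369/11.6
r_cr = 31.8 mm; since the bare radius (16 mm) is below r_cr, adding a thin layer of insulation will *increase* heat loss.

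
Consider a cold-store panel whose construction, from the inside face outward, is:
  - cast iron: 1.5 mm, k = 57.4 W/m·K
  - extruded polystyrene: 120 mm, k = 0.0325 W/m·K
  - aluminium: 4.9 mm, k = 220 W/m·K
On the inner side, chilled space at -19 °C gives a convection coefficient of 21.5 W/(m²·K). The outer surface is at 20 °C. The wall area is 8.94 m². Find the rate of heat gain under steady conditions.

Q ≈ 93.3 W

Thermal resistances in series:
R_inner film = 1/(h_i·A) = 1/(21.5×8.94) = 0.005203 K/W
R_cast iron = L/(kA) = 0.0015/(57.4×8.94) = 2.923×10^-6 K/W
R_extruded polystyrene = L/(kA) = 0.12/(0.0325×8.94) = 0.413 K/W
R_aluminium = L/(kA) = 0.0049/(220×8.94) = 2.491×10^-6 K/W
R_total = 0.4182 K/W
Q = ΔT / R_total = 39 / 0.4182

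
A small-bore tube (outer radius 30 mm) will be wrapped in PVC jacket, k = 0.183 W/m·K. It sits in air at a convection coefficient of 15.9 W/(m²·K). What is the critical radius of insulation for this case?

r_cr ≈ 11.5 mm

For a cylinder r_cr = k/h = 0.183/15.9
r_cr = 11.5 mm; since the bare radius (30 mm) is above r_cr, any added insulation will reduce heat loss.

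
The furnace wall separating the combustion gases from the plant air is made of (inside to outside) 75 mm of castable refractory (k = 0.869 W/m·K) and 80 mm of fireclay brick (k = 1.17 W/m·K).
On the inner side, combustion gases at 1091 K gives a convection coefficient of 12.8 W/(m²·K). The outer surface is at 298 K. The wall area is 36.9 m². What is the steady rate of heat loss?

Q ≈ 126000 W

Model the wall as resistances in series:
R_inner film = 1/(h_i·A) = 1/(12.8×36.9) = 0.002117 K/W
R_castable refractory = L/(kA) = 0.075/(0.869×36.9) = 0.002339 K/W
R_fireclay brick = L/(kA) = 0.08/(1.17×36.9) = 0.001853 K/W
R_total = 0.006309 K/W
Q = ΔT / R_total = 793 / 0.006309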